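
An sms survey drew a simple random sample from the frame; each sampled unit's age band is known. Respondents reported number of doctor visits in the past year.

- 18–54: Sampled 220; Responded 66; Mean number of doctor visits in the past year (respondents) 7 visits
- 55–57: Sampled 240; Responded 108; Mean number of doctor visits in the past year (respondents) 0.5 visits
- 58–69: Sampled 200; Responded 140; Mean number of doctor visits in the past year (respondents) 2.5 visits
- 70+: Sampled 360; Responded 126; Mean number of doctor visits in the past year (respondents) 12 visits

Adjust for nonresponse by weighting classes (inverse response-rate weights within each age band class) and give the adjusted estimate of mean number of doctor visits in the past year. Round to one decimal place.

Class response rates: 18–54 66/220 = 30%, 55–57 108/240 = 45%, 58–69 140/200 = 70%, 70+ 126/360 = 35%.
With weight = n_sampled/n_responded per class, the weighted class total is n_sampled:
  18–54: 220 × 7 = 1540
  55–57: 240 × 0.5 = 120
  58–69: 200 × 2.5 = 500
  70+: 360 × 12 = 4320
Adjusted estimate = 6480 / 1,020 = 6.35294 → 6.4.

6.4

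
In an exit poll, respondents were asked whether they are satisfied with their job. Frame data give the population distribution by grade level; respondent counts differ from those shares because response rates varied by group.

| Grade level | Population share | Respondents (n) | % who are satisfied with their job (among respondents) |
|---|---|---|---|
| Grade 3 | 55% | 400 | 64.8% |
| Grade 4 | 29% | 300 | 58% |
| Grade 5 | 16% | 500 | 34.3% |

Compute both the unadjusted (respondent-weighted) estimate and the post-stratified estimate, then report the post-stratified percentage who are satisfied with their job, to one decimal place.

Unadjusted (pooled respondent) estimate weights by respondent counts:
  (400/1200)×64.8 + (300/1200)×58 + (500/1200)×34.3 = 50.3917%
Reweighting by population grade level shares:
  0.55×64.8 + 0.29×58 + 0.16×34.3 = 57.948%

57.9%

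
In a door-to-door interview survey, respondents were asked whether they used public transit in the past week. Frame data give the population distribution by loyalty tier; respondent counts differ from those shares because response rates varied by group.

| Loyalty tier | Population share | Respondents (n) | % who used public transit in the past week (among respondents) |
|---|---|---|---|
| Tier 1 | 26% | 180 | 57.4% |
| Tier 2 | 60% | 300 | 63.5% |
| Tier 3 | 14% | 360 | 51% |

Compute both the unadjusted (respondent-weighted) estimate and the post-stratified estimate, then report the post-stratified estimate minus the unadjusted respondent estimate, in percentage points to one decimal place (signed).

+3.3 percentage points

Unadjusted (pooled respondent) estimate weights by respondent counts:
  (180/840)×57.4 + (300/840)×63.5 + (360/840)×51 = 56.8357%
Post-stratified estimate weights by population shares:
  0.26×57.4 + 0.6×63.5 + 0.14×51 = 60.164%
Difference = 60.164 − 56.8357 = 3.3283 pp.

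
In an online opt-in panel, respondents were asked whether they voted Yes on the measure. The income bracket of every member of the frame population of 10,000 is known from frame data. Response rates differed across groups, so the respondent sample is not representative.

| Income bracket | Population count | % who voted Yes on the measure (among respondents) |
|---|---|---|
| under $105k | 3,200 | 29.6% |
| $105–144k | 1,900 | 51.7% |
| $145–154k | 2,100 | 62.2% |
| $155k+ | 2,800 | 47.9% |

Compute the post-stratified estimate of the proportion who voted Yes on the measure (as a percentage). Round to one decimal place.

Each cell contributes population-share × respondent value:
  under $105k: (3,200/10,000) × 29.6 = 9.472
  $105–144k: (1,900/10,000) × 51.7 = 9.823
  $145–154k: (2,100/10,000) × 62.2 = 13.062
  $155k+: (2,800/10,000) × 47.9 = 13.412
Post-stratified estimate = 45.769 → 45.8%.

45.8%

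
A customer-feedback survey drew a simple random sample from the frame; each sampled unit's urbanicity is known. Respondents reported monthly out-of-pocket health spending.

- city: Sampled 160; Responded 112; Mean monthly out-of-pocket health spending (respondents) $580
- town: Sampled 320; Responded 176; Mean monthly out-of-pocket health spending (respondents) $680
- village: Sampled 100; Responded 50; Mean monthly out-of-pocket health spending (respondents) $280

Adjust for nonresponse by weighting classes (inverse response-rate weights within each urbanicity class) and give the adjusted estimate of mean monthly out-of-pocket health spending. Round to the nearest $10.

Response rates by class: city 112/160 = 70%, town 176/320 = 55%, village 50/100 = 50%.
Inverse-response-rate weighting restores each class to its sampled count, so class totals weight by n_sampled:
  city: 160 × 580 = 92,800
  town: 320 × 680 = 217,600
  village: 100 × 280 = 28,000
Adjusted estimate = 338,400 / 580 = 583.448 → $580.

$580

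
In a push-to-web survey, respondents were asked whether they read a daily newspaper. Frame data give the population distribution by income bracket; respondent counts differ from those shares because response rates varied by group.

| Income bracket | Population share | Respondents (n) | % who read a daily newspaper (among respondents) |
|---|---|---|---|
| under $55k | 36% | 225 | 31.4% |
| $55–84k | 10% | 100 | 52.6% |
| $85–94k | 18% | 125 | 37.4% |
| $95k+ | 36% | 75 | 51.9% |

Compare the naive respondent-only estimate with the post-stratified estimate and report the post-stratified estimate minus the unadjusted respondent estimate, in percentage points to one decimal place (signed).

+2.2 percentage points

Unadjusted (pooled respondent) estimate weights by respondent counts:
  (225/525)×31.4 + (100/525)×52.6 + (125/525)×37.4 + (75/525)×51.9 = 39.7952%
Reweighting by population income bracket shares:
  0.36×31.4 + 0.1×52.6 + 0.18×37.4 + 0.36×51.9 = 41.98%
Difference = 41.98 − 39.7952 = 2.1848 pp.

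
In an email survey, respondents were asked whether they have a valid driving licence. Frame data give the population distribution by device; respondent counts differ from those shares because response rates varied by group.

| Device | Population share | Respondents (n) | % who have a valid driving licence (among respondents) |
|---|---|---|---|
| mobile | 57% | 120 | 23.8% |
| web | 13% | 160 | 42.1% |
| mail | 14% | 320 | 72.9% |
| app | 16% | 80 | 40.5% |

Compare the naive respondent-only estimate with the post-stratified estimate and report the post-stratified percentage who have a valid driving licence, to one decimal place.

Naive respondent-only estimate (weights = respondent counts):
  (120/680)×23.8 + (160/680)×42.1 + (320/680)×72.9 + (80/680)×40.5 = 53.1765%
Reweighting by population device shares:
  0.57×23.8 + 0.13×42.1 + 0.14×72.9 + 0.16×40.5 = 35.725%

35.7%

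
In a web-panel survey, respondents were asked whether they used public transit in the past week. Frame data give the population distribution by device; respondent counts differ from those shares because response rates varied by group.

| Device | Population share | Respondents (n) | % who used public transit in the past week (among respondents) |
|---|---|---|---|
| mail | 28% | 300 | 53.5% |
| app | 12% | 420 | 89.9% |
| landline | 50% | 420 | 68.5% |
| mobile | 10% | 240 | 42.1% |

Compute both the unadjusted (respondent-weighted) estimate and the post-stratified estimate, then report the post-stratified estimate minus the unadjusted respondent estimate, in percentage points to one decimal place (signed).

-2.9 percentage points

Without adjustment, the pooled respondent share is:
  (300/1380)×53.5 + (420/1380)×89.9 + (420/1380)×68.5 + (240/1380)×42.1 = 67.1609%
Post-stratified estimate weights by population shares:
  0.28×53.5 + 0.12×89.9 + 0.5×68.5 + 0.1×42.1 = 64.228%
Difference = 64.228 − 67.1609 = -2.9329 pp.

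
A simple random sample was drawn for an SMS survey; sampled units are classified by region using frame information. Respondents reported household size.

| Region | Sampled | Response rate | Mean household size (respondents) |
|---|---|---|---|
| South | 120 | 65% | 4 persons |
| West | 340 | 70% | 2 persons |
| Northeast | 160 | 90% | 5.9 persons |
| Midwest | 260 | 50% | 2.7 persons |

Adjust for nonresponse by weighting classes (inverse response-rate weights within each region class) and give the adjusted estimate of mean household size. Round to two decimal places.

Inverse-response-rate weighting restores each class to its sampled count, so class totals weight by n_sampled:
  South: 120 × 4 = 480
  West: 340 × 2 = 680
  Northeast: 160 × 5.9 = 944
  Midwest: 260 × 2.7 = 702
Adjusted estimate = 2806 / 880 = 3.18864 → 3.19.

3.19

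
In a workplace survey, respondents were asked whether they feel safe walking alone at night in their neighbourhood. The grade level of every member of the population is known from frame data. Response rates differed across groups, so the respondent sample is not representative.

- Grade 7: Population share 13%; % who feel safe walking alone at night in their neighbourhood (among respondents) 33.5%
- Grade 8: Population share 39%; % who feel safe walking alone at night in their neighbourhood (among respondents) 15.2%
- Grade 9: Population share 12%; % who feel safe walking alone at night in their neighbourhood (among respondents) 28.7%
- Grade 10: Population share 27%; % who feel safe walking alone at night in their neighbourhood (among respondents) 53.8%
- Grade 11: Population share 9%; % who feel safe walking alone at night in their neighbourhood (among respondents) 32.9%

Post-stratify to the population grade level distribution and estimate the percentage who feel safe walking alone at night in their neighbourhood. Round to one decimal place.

Reweight to the known grade level distribution:
  Grade 7: 0.13 × 33.5 = 4.355
  Grade 8: 0.39 × 15.2 = 5.928
  Grade 9: 0.12 × 28.7 = 3.444
  Grade 10: 0.27 × 53.8 = 14.526
  Grade 11: 0.09 × 32.9 = 2.961
Post-stratified estimate = 31.214 → 31.2%.

31.2%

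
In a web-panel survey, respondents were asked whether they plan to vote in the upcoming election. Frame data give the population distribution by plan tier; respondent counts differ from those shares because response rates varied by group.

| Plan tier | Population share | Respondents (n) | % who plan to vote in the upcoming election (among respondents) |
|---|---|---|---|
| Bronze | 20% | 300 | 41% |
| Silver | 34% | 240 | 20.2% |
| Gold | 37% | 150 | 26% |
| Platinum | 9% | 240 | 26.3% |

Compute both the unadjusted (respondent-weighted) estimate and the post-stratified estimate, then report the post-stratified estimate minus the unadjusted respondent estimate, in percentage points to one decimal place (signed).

-2.4 percentage points

Naive respondent-only estimate (weights = respondent counts):
  (300/930)×41 + (240/930)×20.2 + (150/930)×26 + (240/930)×26.3 = 29.4194%
Reweighting by population plan tier shares:
  0.2×41 + 0.34×20.2 + 0.37×26 + 0.09×26.3 = 27.055%
Difference = 27.055 − 29.4194 = -2.3644 pp.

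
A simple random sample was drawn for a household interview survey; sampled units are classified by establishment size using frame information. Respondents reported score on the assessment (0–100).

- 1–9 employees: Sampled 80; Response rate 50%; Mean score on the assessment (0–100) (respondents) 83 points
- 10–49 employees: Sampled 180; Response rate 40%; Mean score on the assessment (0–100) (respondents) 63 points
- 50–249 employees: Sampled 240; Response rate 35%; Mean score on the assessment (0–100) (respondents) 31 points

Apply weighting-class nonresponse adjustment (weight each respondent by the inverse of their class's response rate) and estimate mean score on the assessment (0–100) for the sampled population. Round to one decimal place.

50.8

Each respondent's weight = sampled/responded in their class; summing within a class gives n_sampled, so:
  1–9 employees: 80 × 83 = 6640
  10–49 employees: 180 × 63 = 11,340
  50–249 employees: 240 × 31 = 7440
Adjusted estimate = 25,420 / 500 = 50.84 → 50.8.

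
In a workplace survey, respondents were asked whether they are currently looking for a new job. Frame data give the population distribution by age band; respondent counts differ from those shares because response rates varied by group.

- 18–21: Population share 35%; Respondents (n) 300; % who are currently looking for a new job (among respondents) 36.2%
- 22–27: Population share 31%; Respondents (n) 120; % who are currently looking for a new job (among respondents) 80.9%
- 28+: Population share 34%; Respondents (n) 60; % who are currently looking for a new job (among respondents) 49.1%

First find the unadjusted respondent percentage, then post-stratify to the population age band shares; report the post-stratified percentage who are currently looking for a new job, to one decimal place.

Unadjusted (pooled respondent) estimate weights by respondent counts:
  (300/480)×36.2 + (120/480)×80.9 + (60/480)×49.1 = 48.9875%
Post-stratifying to population shares instead:
  0.35×36.2 + 0.31×80.9 + 0.34×49.1 = 54.443%

54.4%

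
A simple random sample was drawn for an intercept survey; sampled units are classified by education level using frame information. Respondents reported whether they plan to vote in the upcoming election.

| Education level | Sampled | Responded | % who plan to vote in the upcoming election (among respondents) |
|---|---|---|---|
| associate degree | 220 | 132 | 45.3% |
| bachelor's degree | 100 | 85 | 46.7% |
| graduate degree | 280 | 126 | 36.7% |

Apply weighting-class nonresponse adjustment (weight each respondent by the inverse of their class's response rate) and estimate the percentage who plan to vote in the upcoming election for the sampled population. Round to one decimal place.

41.5%

Response rates by class: associate degree 132/220 = 60%, bachelor's degree 85/100 = 85%, graduate degree 126/280 = 45%.
Weighting each respondent by the inverse class response rate inflates each class back to its sampled size, so the class weight is n_sampled:
  associate degree: 220 × 45.3 = 9966
  bachelor's degree: 100 × 46.7 = 4670
  graduate degree: 280 × 36.7 = 10,276
Adjusted estimate = 24,912 / 600 = 41.52 → 41.5%.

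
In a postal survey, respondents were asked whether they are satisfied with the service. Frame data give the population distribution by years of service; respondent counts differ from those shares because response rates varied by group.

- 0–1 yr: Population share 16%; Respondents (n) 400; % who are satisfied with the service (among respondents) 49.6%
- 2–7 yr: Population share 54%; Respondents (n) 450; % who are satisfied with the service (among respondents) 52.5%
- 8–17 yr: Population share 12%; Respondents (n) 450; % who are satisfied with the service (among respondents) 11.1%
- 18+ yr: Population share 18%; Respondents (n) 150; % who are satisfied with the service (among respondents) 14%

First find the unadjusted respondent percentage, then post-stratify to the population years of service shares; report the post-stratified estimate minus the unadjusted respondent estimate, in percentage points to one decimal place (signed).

+5.3 percentage points

Naive respondent-only estimate (weights = respondent counts):
  (400/1450)×49.6 + (450/1450)×52.5 + (450/1450)×11.1 + (150/1450)×14 = 34.869%
Post-stratified estimate weights by population shares:
  0.16×49.6 + 0.54×52.5 + 0.12×11.1 + 0.18×14 = 40.138%
Difference = 40.138 − 34.869 = 5.269 pp.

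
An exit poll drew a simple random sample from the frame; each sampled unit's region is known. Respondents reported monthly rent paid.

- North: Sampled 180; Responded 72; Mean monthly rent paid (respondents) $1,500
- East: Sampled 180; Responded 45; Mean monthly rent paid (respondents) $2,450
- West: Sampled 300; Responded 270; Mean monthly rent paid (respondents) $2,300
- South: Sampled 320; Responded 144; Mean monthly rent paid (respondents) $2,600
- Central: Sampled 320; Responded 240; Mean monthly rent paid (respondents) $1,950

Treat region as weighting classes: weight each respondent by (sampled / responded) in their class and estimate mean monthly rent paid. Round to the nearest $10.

$2,200

Response rates by class: North 72/180 = 40%, East 45/180 = 25%, West 270/300 = 90%, South 144/320 = 45%, Central 240/320 = 75%.
Inverse-response-rate weighting restores each class to its sampled count, so class totals weight by n_sampled:
  North: 180 × 1500 = 270,000
  East: 180 × 2450 = 441,000
  West: 300 × 2300 = 690,000
  South: 320 × 2600 = 832,000
  Central: 320 × 1950 = 624,000
Adjusted estimate = 2,857,000 / 1,300 = 2197.69 → $2,200.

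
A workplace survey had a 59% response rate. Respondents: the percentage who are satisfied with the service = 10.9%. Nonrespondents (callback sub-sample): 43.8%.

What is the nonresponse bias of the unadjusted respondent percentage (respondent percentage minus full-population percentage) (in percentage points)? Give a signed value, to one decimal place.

Nonresponse fraction = 1 − 0.59 = 0.41.
Bias = (nonresponse fraction) × (respondent percentage − nonrespondent percentage)
     = 0.41 × (10.9 − 43.8) = 0.41 × -32.9 = -13.489.

-13.5 percentage points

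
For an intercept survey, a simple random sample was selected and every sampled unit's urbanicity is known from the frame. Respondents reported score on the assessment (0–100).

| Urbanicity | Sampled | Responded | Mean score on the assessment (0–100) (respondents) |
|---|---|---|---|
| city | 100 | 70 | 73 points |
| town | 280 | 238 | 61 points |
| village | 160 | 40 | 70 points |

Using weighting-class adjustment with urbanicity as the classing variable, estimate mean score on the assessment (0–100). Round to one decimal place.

65.9

Class response rates: city 70/100 = 70%, town 238/280 = 85%, village 40/160 = 25%.
With weight = n_sampled/n_responded per class, the weighted class total is n_sampled:
  city: 100 × 73 = 7300
  town: 280 × 61 = 17,080
  village: 160 × 70 = 11,200
Adjusted estimate = 35,580 / 540 = 65.8889 → 65.9.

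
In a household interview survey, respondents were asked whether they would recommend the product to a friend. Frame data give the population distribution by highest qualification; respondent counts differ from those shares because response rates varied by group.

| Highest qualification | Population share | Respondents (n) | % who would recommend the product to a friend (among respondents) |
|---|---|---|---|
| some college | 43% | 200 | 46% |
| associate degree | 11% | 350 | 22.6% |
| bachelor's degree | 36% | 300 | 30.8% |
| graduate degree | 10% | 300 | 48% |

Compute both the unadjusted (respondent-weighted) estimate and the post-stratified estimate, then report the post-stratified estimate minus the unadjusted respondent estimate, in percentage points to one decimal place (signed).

Unadjusted (pooled respondent) estimate weights by respondent counts:
  (200/1150)×46 + (350/1150)×22.6 + (300/1150)×30.8 + (300/1150)×48 = 35.4348%
Post-stratifying to population shares instead:
  0.43×46 + 0.11×22.6 + 0.36×30.8 + 0.1×48 = 38.154%
Difference = 38.154 − 35.4348 = 2.7192 pp.

+2.7 percentage points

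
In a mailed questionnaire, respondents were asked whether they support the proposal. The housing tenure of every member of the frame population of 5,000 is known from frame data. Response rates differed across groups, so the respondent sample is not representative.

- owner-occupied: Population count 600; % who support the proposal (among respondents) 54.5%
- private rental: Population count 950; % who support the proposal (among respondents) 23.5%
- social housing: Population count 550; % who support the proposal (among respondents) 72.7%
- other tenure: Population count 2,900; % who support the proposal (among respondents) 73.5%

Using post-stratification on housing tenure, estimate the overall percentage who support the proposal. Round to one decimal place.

61.6%

Each cell contributes population-share × respondent value:
  owner-occupied: (600/5,000) × 54.5 = 6.54
  private rental: (950/5,000) × 23.5 = 4.465
  social housing: (550/5,000) × 72.7 = 7.997
  other tenure: (2,900/5,000) × 73.5 = 42.63
Post-stratified estimate = 61.632 → 61.6%.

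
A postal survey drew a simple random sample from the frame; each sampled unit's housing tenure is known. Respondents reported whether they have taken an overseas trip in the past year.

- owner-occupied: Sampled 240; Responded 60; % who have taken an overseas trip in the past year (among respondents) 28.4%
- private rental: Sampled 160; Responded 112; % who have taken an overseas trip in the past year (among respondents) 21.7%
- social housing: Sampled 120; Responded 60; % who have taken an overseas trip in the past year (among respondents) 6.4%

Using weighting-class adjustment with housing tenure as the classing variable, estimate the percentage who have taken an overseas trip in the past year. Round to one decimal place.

Response rates by class: owner-occupied 60/240 = 25%, private rental 112/160 = 70%, social housing 60/120 = 50%.
With weight = n_sampled/n_responded per class, the weighted class total is n_sampled:
  owner-occupied: 240 × 28.4 = 6816
  private rental: 160 × 21.7 = 3472
  social housing: 120 × 6.4 = 768
Adjusted estimate = 11,056 / 520 = 21.2615 → 21.3%.

21.3%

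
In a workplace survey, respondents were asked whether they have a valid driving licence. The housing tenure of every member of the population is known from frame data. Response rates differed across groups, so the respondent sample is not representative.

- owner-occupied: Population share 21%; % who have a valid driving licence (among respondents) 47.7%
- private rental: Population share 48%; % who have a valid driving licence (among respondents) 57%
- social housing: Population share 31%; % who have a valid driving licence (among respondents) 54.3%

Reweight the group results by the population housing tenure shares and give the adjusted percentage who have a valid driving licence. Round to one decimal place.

54.2%

Each cell contributes population-share × respondent value:
  owner-occupied: 0.21 × 47.7 = 10.017
  private rental: 0.48 × 57 = 27.36
  social housing: 0.31 × 54.3 = 16.833
Post-stratified estimate = 54.21 → 54.2%.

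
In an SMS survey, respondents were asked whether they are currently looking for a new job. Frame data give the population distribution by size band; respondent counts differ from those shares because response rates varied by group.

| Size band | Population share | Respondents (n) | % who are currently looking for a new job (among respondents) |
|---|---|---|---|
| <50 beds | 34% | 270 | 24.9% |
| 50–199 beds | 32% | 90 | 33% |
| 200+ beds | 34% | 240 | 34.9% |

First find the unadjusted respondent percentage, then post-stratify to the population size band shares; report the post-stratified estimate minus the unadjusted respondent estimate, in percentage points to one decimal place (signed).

Unadjusted (pooled respondent) estimate weights by respondent counts:
  (270/600)×24.9 + (90/600)×33 + (240/600)×34.9 = 30.115%
Post-stratifying to population shares instead:
  0.34×24.9 + 0.32×33 + 0.34×34.9 = 30.892%
Difference = 30.892 − 30.115 = 0.777 pp.

+0.8 percentage points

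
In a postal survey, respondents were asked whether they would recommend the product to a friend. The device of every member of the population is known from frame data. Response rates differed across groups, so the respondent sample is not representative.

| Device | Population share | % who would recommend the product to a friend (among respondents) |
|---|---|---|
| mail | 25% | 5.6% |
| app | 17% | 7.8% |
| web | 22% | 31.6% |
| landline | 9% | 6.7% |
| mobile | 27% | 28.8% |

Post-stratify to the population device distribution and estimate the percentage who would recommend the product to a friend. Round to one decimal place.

18.1%

Each cell contributes population-share × respondent value:
  mail: 0.25 × 5.6 = 1.4
  app: 0.17 × 7.8 = 1.326
  web: 0.22 × 31.6 = 6.952
  landline: 0.09 × 6.7 = 0.603
  mobile: 0.27 × 28.8 = 7.776
Post-stratified estimate = 18.057 → 18.1%.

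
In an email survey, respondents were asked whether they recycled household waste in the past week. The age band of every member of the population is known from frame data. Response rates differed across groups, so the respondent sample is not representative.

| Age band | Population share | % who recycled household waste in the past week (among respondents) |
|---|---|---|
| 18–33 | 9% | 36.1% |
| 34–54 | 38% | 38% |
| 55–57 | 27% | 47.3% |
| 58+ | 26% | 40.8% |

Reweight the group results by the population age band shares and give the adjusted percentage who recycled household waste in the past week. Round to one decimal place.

41.1%

Reweight to the known age band distribution:
  18–33: 0.09 × 36.1 = 3.249
  34–54: 0.38 × 38 = 14.44
  55–57: 0.27 × 47.3 = 12.771
  58+: 0.26 × 40.8 = 10.608
Post-stratified estimate = 41.068 → 41.1%.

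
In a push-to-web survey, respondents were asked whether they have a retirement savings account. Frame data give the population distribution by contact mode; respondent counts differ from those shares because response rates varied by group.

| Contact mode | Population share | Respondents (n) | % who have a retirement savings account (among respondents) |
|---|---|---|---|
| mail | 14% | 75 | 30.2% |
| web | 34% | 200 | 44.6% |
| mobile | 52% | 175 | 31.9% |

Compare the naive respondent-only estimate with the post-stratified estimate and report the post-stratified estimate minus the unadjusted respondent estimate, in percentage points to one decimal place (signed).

-1.3 percentage points

Naive respondent-only estimate (weights = respondent counts):
  (75/450)×30.2 + (200/450)×44.6 + (175/450)×31.9 = 37.2611%
Post-stratified estimate weights by population shares:
  0.14×30.2 + 0.34×44.6 + 0.52×31.9 = 35.98%
Difference = 35.98 − 37.2611 = -1.2811 pp.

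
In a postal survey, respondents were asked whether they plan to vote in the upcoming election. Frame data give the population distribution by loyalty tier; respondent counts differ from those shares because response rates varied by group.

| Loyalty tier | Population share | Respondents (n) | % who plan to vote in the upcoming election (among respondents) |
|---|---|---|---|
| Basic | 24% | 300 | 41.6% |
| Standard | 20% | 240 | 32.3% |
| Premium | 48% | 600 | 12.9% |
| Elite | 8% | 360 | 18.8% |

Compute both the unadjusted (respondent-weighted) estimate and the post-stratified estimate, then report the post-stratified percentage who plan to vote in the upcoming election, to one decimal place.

Without adjustment, the pooled respondent share is:
  (300/1500)×41.6 + (240/1500)×32.3 + (600/1500)×12.9 + (360/1500)×18.8 = 23.16%
Post-stratified estimate weights by population shares:
  0.24×41.6 + 0.2×32.3 + 0.48×12.9 + 0.08×18.8 = 24.14%

24.1%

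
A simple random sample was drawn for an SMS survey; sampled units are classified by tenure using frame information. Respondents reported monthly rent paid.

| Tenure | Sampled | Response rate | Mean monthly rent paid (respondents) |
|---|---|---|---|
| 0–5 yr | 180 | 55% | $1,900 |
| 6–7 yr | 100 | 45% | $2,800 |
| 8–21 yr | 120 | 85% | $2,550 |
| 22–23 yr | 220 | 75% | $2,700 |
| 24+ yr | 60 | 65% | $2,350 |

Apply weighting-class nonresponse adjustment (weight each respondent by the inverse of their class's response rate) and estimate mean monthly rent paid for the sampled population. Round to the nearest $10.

$2,450

Weighting each respondent by the inverse class response rate inflates each class back to its sampled size, so the class weight is n_sampled:
  0–5 yr: 180 × 1900 = 342,000
  6–7 yr: 100 × 2800 = 280,000
  8–21 yr: 120 × 2550 = 306,000
  22–23 yr: 220 × 2700 = 594,000
  24+ yr: 60 × 2350 = 141,000
Adjusted estimate = 1,663,000 / 680 = 2445.59 → $2,450.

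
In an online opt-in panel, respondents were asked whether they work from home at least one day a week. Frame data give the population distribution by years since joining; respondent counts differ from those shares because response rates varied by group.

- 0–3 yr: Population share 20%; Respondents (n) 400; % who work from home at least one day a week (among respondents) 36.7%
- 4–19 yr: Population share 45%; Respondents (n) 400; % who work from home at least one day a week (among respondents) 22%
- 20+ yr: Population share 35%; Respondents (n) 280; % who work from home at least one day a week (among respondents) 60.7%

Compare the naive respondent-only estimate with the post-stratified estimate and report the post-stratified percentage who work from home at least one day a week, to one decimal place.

Naive respondent-only estimate (weights = respondent counts):
  (400/1080)×36.7 + (400/1080)×22 + (280/1080)×60.7 = 37.4778%
Post-stratifying to population shares instead:
  0.2×36.7 + 0.45×22 + 0.35×60.7 = 38.485%

38.5%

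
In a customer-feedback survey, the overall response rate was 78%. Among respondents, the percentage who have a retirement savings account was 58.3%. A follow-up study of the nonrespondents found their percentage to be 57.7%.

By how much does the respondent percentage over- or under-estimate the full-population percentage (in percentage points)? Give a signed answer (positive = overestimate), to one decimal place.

Nonresponse fraction = 1 − 0.78 = 0.22.
Bias = (nonresponse fraction) × (respondent percentage − nonrespondent percentage)
     = 0.22 × (58.3 − 57.7) = 0.22 × 0.6 = 0.132.

+0.1 percentage points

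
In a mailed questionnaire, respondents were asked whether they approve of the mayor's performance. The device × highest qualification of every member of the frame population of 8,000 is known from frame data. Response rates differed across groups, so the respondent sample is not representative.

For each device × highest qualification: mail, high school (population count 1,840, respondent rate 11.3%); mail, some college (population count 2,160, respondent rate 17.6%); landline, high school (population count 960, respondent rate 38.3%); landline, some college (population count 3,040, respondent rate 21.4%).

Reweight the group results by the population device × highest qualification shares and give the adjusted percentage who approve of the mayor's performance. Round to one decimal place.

20.1%

Weight each group's respondent value by its population share:
  mail, high school: (1,840/8,000) × 11.3 = 2.599
  mail, some college: (2,160/8,000) × 17.6 = 4.752
  landline, high school: (960/8,000) × 38.3 = 4.596
  landline, some college: (3,040/8,000) × 21.4 = 8.132
Post-stratified estimate = 20.079 → 20.1%.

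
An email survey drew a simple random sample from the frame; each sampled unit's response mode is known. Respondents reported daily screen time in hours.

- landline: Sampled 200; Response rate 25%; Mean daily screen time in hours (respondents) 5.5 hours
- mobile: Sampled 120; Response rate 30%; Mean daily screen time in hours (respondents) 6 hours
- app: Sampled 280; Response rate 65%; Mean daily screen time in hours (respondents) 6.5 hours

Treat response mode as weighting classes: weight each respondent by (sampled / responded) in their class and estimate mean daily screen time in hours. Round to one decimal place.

With weight = n_sampled/n_responded per class, the weighted class total is n_sampled:
  landline: 200 × 5.5 = 1100
  mobile: 120 × 6 = 720
  app: 280 × 6.5 = 1820
Adjusted estimate = 3640 / 600 = 6.06667 → 6.1.

6.1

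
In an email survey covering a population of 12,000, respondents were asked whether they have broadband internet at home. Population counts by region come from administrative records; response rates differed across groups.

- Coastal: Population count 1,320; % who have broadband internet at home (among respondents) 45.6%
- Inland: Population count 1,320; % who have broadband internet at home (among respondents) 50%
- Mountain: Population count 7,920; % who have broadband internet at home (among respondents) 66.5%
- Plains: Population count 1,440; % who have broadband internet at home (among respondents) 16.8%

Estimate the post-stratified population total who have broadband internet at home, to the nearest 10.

Each cell contributes its population count × the respondent rate:
  Coastal: 1,320 × 45.6% = 601.92
  Inland: 1,320 × 50% = 660
  Mountain: 7,920 × 66.5% = 5266.8
  Plains: 1,440 × 16.8% = 241.92
Estimated total = 6770.64 → 6,770.

6,770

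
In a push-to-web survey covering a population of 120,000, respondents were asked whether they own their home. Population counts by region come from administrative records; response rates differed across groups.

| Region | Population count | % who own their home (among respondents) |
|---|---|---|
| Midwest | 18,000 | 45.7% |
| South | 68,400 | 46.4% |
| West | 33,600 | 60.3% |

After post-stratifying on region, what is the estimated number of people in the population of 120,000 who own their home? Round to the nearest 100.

Each cell contributes its population count × the respondent rate:
  Midwest: 18,000 × 45.7% = 8226
  South: 68,400 × 46.4% = 31737.6
  West: 33,600 × 60.3% = 20260.8
Estimated total = 60224.4 → 60,200.

60,200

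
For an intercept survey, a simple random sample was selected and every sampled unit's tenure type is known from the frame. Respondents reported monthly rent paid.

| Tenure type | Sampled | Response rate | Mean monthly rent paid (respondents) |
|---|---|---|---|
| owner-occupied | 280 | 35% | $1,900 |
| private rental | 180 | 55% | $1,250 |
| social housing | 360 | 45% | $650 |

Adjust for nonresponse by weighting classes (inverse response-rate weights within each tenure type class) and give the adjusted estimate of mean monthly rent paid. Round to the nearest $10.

$1,210

With weight = n_sampled/n_responded per class, the weighted class total is n_sampled:
  owner-occupied: 280 × 1900 = 532,000
  private rental: 180 × 1250 = 225,000
  social housing: 360 × 650 = 234,000
Adjusted estimate = 991,000 / 820 = 1208.54 → $1,210.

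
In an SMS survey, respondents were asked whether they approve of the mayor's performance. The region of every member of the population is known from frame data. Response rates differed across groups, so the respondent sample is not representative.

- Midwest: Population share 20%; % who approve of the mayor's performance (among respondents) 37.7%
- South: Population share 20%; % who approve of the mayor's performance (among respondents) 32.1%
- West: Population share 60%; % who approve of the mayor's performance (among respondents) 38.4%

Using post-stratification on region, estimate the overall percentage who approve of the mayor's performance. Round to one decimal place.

37.0%

Each cell contributes population-share × respondent value:
  Midwest: 0.2 × 37.7 = 7.54
  South: 0.2 × 32.1 = 6.42
  West: 0.6 × 38.4 = 23.04
Post-stratified estimate = 37 → 37.0%.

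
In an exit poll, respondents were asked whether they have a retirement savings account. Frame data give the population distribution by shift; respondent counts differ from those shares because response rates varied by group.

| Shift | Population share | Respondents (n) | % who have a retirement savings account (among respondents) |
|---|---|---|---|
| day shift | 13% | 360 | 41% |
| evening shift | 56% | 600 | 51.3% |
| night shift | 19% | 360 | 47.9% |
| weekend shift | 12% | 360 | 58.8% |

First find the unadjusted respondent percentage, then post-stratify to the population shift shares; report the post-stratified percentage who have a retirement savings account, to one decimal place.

50.2%

Unadjusted (pooled respondent) estimate weights by respondent counts:
  (360/1680)×41 + (600/1680)×51.3 + (360/1680)×47.9 + (360/1680)×58.8 = 49.9714%
Reweighting by population shift shares:
  0.13×41 + 0.56×51.3 + 0.19×47.9 + 0.12×58.8 = 50.215%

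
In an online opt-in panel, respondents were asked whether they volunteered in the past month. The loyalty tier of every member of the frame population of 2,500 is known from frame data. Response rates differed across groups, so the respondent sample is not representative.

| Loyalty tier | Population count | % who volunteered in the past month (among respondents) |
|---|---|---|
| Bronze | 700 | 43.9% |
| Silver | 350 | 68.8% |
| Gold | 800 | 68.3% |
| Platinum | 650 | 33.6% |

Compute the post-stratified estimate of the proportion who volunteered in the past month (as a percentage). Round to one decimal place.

52.5%

Weight each group's respondent value by its population share:
  Bronze: (700/2,500) × 43.9 = 12.292
  Silver: (350/2,500) × 68.8 = 9.632
  Gold: (800/2,500) × 68.3 = 21.856
  Platinum: (650/2,500) × 33.6 = 8.736
Post-stratified estimate = 52.516 → 52.5%.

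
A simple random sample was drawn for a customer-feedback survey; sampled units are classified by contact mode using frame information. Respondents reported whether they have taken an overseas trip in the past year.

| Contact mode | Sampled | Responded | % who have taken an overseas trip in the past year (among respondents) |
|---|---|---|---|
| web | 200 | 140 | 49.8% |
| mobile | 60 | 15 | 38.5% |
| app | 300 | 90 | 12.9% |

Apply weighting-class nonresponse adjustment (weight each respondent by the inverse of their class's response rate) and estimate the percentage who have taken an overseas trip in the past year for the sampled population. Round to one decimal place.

Response rates by class: web 140/200 = 70%, mobile 15/60 = 25%, app 90/300 = 30%.
Weighting each respondent by the inverse class response rate inflates each class back to its sampled size, so the class weight is n_sampled:
  web: 200 × 49.8 = 9960
  mobile: 60 × 38.5 = 2310
  app: 300 × 12.9 = 3870
Adjusted estimate = 16,140 / 560 = 28.8214 → 28.8%.

28.8%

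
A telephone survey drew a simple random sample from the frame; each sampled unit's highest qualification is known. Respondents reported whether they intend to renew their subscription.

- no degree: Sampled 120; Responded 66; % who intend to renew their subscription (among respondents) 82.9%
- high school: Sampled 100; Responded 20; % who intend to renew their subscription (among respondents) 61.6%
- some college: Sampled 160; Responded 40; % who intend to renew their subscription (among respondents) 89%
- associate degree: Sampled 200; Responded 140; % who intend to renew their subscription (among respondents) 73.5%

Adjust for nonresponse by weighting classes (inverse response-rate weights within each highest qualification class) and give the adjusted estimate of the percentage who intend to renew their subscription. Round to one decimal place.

77.7%

Response rates by class: no degree 66/120 = 55%, high school 20/100 = 20%, some college 40/160 = 25%, associate degree 140/200 = 70%.
With weight = n_sampled/n_responded per class, the weighted class total is n_sampled:
  no degree: 120 × 82.9 = 9948
  high school: 100 × 61.6 = 6160
  some college: 160 × 89 = 14,240
  associate degree: 200 × 73.5 = 14,700
Adjusted estimate = 45,048 / 580 = 77.669 → 77.7%.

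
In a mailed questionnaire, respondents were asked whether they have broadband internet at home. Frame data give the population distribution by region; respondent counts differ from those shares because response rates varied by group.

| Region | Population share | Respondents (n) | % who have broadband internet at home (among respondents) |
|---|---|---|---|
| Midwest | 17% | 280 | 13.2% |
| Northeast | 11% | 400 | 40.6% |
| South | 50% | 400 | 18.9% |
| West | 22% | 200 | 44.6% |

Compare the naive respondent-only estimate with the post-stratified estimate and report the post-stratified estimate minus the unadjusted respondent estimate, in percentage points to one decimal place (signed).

Naive respondent-only estimate (weights = respondent counts):
  (280/1280)×13.2 + (400/1280)×40.6 + (400/1280)×18.9 + (200/1280)×44.6 = 28.45%
Post-stratifying to population shares instead:
  0.17×13.2 + 0.11×40.6 + 0.5×18.9 + 0.22×44.6 = 25.972%
Difference = 25.972 − 28.45 = -2.478 pp.

-2.5 percentage points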